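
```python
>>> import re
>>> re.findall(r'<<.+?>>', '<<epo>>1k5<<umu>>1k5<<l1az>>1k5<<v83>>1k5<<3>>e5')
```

['<<epo>>', '<<umu>>', '<<l1az>>', '<<v83>>', '<<3>>']

Lazy quantifiers expand one character at a time until the remainder of the pattern can match.
Walking the string: at [0:7] → '<<epo>>'; at [10:17] → '<<umu>>'; at [20:28] → '<<l1az>>'; at [31:38] → '<<v83>>'; at [41:46] → '<<3>>'.
With no groups in the pattern, `findall` gives back each whole match — 5 here.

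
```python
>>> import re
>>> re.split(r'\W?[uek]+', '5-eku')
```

['5', '']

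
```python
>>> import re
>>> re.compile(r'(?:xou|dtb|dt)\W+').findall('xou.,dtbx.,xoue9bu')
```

Matches: at [0:5] → 'xou.,'.
No capturing groups, so `findall` returns the 1 full match string.

['xou.,']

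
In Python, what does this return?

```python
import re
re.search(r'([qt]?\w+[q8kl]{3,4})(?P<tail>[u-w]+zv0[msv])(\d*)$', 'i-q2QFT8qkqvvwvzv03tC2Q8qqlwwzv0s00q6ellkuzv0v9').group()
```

'q2QFT8qkqvvwvzv03tC2Q8qqlwwzv0s00q6ellkuzv0v9'

The pattern matches optionally one of [qt], then one or more of a word character, then 3 to 4 of one of [q8kl] (captured); then one or more of a character in [u-w], then the literal 'zv0', then one of [msv] (captured as 'tail'); then zero or more of a digit (captured); then anchored at the end.
`search` walks the string left to right and returns the first match it finds.
The match spans [2:47] → 'q2QFT8qkqvvwvzv03tC2Q8qqlwwzv0s00q6ellkuzv0v9'.
Captured: group 1 = 'q2QFT8qkqvvwvzv03tC2Q8qqlwwzv0s00q6ellk', group 2 = 'uzv0v', group 3 = '9'.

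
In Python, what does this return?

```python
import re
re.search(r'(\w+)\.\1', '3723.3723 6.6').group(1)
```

'3723'

After group 1 captures some text, `\1` only succeeds where that same text appears again.
`re.search` scans for the first position where the pattern succeeds.
The match spans [0:9] → '3723.3723'.
Captured: group 1 = '3723'.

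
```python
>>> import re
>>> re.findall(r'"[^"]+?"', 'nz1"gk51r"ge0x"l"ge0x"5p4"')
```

['"gk51r"', '"l"', '"5p4"']

Matches: at [3:10] → '"gk51r"'; at [14:17] → '"l"'; at [21:26] → '"5p4"'.
No capturing groups, so `findall` returns the 3 full match strings.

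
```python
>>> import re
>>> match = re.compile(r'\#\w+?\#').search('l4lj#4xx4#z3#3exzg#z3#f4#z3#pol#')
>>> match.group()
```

'#4xx4#'

`re.search` scans for the first position where the pattern succeeds.
The match spans [4:10] → '#4xx4#'.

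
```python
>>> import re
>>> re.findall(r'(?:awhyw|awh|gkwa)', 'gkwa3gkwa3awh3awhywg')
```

Alternation tries branches left to right and keeps the first one that lets the overall match succeed at that position.
Walking the string: at [0:4] → 'gkwa'; at [5:9] → 'gkwa'; at [10:13] → 'awh'; at [14:19] → 'awhyw'.
`findall` yields the raw match text (4 of them) because the pattern has no groups.

['gkwa', 'gkwa', 'awh', 'awhyw']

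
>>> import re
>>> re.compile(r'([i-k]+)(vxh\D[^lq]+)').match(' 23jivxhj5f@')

This matches one or more of a character in [i-k] (captured); then the literal 'vxh', then a non-digit, then one or more of any character except [lq] (captured).
With `match`, the pattern is implicitly anchored at the beginning.
Here position 0 doesn't satisfy it, so the call returns None.

None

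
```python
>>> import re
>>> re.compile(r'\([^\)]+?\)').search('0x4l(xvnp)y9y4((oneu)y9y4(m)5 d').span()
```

`re.search` tries every starting position until one works.
The match spans [4:10] → '(xvnp)'.

(4, 10)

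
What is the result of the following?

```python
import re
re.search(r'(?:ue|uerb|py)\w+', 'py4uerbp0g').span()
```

`re.search` scans for the first position where the pattern succeeds.
The match spans [0:10] → 'py4uerbp0g'.

(0, 10)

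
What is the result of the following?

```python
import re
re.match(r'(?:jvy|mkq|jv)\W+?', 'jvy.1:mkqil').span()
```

(0, 4)

With `match`, the pattern is implicitly anchored at the beginning.
The match spans [0:4] → 'jvy.'.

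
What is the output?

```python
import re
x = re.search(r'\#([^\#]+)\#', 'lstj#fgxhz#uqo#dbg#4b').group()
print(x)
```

`re.search` tries every starting position until one works.
The match spans [4:11] → '#fgxhz#'.
Captured: group 1 = 'fgxhz'.

#fgxhz#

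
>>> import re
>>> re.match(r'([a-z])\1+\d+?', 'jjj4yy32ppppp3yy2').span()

`re.match` only tries the pattern at the start of the string.
The match spans [0:4] → 'jjj4'.

(0, 4)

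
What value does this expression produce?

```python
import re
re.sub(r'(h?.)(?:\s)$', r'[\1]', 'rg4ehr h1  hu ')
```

'rg4ehr h1  [hu]'

The pattern matches optionally the literal 'h', then any character (captured); then whitespace (non-capturing group); then anchored at the end.
The replacement refers to a captured group, so each match is rewritten using its own captured text.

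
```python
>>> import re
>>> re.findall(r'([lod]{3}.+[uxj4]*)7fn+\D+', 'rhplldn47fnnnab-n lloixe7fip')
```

['lldn4']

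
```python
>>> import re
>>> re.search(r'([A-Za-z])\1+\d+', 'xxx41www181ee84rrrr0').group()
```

'xxx41'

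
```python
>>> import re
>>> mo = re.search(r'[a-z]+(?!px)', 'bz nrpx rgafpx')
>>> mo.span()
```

(0, 2)

Because the assertion is negative and zero-width, positions next to the forbidden text are skipped.
`search` walks the string left to right and returns the first match it finds.
The match spans [0:2] → 'bz'.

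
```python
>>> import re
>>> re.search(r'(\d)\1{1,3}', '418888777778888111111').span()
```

A backreference is literal: `\1` must see the identical characters the first group matched.
`search` walks the string left to right and returns the first match it finds.
The match spans [2:6] → '8888'.
Captured: group 1 = '8'.

(2, 6)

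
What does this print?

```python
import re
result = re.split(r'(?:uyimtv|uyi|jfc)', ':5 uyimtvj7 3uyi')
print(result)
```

[':5 ', 'j7 3', '']

Alternation tries branches left to right and keeps the first one that lets the overall match succeed at that position.
Matches to split on: at [3:9] → 'uyimtv'; at [13:16] → 'uyi'.
The string is cut at each match, leaving 3 pieces.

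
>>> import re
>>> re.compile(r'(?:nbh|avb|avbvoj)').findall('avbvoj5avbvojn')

['avb', 'avb']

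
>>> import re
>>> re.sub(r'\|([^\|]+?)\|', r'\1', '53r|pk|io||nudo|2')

'53rpkio|nudo2'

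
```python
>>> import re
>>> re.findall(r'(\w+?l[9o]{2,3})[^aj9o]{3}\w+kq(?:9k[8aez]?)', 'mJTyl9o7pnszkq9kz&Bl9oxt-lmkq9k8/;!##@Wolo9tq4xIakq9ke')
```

Pattern: one or more of a word character (lazy), then a literal 'l', then 2 to 3 of one of [9o] (captured); then exactly 3 of any character except [aj9o], then one or more of a word character, then the literal 'kq'; then the literal '9k', then optionally one of [8aez] (non-capturing group).
Walking the string: at [0:17] match 'mJTyl9o7pnszkq9kz', group 1 = 'mJTyl9o'; at [18:32] match 'Bl9oxt-lmkq9k8', group 1 = 'Bl9o'; at [38:54] match 'Wolo9tq4xIakq9ke', group 1 = 'Wolo9'.
`findall` collects group 1 from each match (3 total).

['mJTyl9o', 'Bl9o', 'Wolo9']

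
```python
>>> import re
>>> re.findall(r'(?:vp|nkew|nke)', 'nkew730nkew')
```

['nkew', 'nkew']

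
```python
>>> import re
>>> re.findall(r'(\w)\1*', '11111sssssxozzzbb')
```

['1', 's', 'x', 'o', 'z', 'b']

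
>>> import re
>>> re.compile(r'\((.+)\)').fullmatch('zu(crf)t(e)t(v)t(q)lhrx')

`fullmatch` succeeds only if the pattern covers the string from start to end.
Here there's no way to consume every character, so the call returns None.

None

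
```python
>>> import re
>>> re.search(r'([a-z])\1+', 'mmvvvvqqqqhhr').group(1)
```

'm'

A backreference is literal: `\1` must see the identical characters the first group matched.
Unlike `match`, `search` isn't anchored — it looks for the pattern anywhere in the string.
The match spans [0:2] → 'mm'.
Captured: group 1 = 'm'.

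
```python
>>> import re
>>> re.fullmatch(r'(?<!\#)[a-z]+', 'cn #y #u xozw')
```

None

`(?!…)`/`(?<!…)` only lets a position through if the neighbouring text does NOT match; no characters are consumed.
`re.fullmatch` requires the pattern to consume the entire string.
Here the string isn't matched end-to-end, so the call returns None.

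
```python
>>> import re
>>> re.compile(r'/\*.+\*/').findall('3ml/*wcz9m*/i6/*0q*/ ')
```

['/*wcz9m*/i6/*0q*/']

No capturing groups, so `findall` returns the 1 full match string.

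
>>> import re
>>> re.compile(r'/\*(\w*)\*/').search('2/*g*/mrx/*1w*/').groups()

('g',)

Unlike `match`, `search` isn't anchored — it looks for the pattern anywhere in the string.
The match spans [1:6] → '/*g*/'.
Captured: group 1 = 'g'.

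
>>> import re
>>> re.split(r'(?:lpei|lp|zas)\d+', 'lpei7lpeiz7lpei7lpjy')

Matches to split on: at [0:5] → 'lpei7'; at [11:16] → 'lpei7'.
Splitting on the pattern gives 3 pieces.

['', 'lpeiz7', 'lpjy']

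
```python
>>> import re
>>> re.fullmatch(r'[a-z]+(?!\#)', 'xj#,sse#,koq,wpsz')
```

None

`re.fullmatch` requires the pattern to consume the entire string.
Here there's no way to consume every character, so the call returns None.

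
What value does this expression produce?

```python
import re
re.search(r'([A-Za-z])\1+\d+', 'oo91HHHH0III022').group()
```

'oo91'

`\1` is not a pattern — it's the concrete string captured by group 1, re-applied verbatim.
The match spans [0:4] → 'oo91'.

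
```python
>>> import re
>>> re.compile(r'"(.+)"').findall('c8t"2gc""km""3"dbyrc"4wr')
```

['2gc""km""3"dbyrc']

Matches: at [3:21] match '"2gc""km""3"dbyrc"', group 1 = '2gc""km""3"dbyrc'.
One capturing group, so `findall` returns just the captured substring from the one match — 1 in all.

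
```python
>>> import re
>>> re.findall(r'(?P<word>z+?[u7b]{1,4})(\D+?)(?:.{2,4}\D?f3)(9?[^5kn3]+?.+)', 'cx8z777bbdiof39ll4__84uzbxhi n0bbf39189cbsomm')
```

[('z777b', 'b', '9ll4__84uzbxhi n0bbf39189cbsomm')]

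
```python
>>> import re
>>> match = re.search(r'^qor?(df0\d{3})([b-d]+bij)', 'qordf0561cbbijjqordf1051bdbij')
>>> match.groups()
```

('df0561', 'cbbij')

The pattern matches anchored at the start of the string; then the literal 'qo', then optionally the literal 'r'; then the literal 'df0', then exactly 3 of a digit (captured); then one or more of a character in [b-d], then the literal 'bij' (captured).
Unlike `match`, `search` isn't anchored — it looks for the pattern anywhere in the string.
The match spans [0:14] → 'qordf0561cbbij'.
Captured: group 1 = 'df0561', group 2 = 'cbbij'.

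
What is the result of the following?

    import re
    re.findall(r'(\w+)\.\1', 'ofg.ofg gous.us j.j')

['ofg', 'us', 'j']

The backreference `\1` re-matches whatever the first group consumed, character for character.
Matches: at [0:7] match 'ofg.ofg', group 1 = 'ofg'; at [10:15] match 'us.us', group 1 = 'us'; at [16:19] match 'j.j', group 1 = 'j'.
One capturing group, so `findall` returns just the captured substring from each match — 3 in all.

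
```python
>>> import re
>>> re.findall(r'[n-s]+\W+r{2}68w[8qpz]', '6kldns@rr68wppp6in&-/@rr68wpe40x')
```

['ns@rr68wp', 'n&-/@rr68wp']

The pattern matches one or more of a character in [n-s]; then one or more of a non-word character; then exactly 2 of a literal 'r', then the literal '68w', then one of [8qpz].
Matches: at [4:13] → 'ns@rr68wp'; at [17:28] → 'n&-/@rr68wp'.
`findall` yields the raw match text (2 of them) because the pattern has no groups.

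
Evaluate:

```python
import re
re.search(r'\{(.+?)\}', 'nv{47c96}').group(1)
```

Unlike `match`, `search` isn't anchored — it looks for the pattern anywhere in the string.
The match spans [2:9] → '{47c96}'.
Captured: group 1 = '47c96'.

'47c96'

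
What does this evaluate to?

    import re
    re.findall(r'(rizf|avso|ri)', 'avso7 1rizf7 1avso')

['avso', 'rizf', 'avso']

`|` is ordered: at each position the engine commits to the first alternative that works.
With a single group, `findall` returns only what that group captured — 3 items.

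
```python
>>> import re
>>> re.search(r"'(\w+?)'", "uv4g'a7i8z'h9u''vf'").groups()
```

The match spans [4:11] → "'a7i8z'".
Captured: group 1 = 'a7i8z'.

('a7i8z',)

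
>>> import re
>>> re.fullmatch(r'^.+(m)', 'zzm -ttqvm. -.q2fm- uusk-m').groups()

('m',)

The pattern matches anchored at the start of the string; then one or more of any character; then a literal 'm' (captured).
`re.fullmatch` requires the pattern to consume the entire string.
The match spans [0:26] → 'zzm -ttqvm. -.q2fm- uusk-m'.
Captured: group 1 = 'm'.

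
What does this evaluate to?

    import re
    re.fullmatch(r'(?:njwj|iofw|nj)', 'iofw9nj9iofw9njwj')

None

`re.fullmatch` is like wrapping the pattern in `^…$` (in single-line mode).
Here there's no way to consume every character, so the call returns None.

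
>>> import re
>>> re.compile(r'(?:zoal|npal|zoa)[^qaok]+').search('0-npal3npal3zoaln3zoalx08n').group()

'npal3np'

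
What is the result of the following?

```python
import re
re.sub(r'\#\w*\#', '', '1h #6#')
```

Matches: at [3:6] → '#6#'.
Each match is replaced by ''.

'1h '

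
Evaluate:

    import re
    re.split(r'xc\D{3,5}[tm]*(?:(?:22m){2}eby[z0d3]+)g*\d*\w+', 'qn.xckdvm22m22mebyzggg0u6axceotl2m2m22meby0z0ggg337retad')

['qn.', '']

This matches the literal 'xc', then 3 to 5 of a non-digit, then zero or more of one of [tm]; then the literal '22m' repeated 2 times, then the literal 'eby', then one or more of one of [z0d3] (non-capturing group); then zero or more of the literal 'g', then zero or more of a digit, then one or more of a word character.
Matches to split on: at [3:56] → 'xckdvm22m22mebyzggg0u6axceotl2m2m22meby0z0ggg337retad'.
Splitting on the pattern gives 2 pieces.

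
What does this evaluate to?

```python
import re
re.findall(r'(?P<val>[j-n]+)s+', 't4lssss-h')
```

This matches one or more of a character in [j-n] (captured as 'val'); then one or more of a literal 's'.
Matches: at [2:7] match 'lssss', group 1 = 'l'.
`findall` collects group 1 from the one match (1 total).

['l']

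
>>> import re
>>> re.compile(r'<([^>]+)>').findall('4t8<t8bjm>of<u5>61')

Matches: at [3:10] match '<t8bjm>', group 1 = 't8bjm'; at [12:16] match '<u5>', group 1 = 'u5'.
`findall` collects group 1 from each match (2 total).

['t8bjm', 'u5']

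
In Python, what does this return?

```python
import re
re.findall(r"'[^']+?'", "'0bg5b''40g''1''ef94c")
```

["'0bg5b'", "'40g'", "'1'"]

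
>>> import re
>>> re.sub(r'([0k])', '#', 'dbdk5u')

The pattern matches one of [0k] (captured).
Matches: at [3:4] → 'k'.
`sub` substitutes '#' at each match site.

'dbd#5u'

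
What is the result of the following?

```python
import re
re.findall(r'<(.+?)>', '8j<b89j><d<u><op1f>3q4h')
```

['b89j', 'd<u', 'op1f']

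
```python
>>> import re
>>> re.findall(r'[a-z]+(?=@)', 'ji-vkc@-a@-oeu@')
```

['vkc', 'a', 'oeu']

The `(?=…)`/`(?<=…)` assertion just peeks at neighbouring text; it doesn't advance the match position.
No capturing groups, so `findall` returns the 3 full match strings.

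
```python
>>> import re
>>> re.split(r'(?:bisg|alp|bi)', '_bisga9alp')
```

['_', 'a9', '']

The regex engine tests alternatives in the order written; an earlier branch that matches wins even if a later one would match more.
Matches to split on: at [1:5] → 'bisg'; at [7:10] → 'alp'.
The string is cut at each match, leaving 3 pieces.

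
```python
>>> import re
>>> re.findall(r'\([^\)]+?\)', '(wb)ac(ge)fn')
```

Scanning left to right: at [0:4] → '(wb)'; at [6:10] → '(ge)'.
Since nothing is captured, `findall` lists the 2 matched substrings directly.

['(wb)', '(ge)']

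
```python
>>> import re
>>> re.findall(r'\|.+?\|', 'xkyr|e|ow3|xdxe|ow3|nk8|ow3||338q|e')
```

Because the quantifier is non-greedy, it stops expanding at the earliest point where the rest of the pattern can succeed.
Scanning left to right: at [4:7] → '|e|'; at [10:16] → '|xdxe|'; at [19:24] → '|nk8|'; at [27:34] → '||338q|'.
No capturing groups, so `findall` returns the 4 full match strings.

['|e|', '|xdxe|', '|nk8|', '||338q|']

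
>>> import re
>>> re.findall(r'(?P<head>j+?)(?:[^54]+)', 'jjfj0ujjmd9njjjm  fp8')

['j']

This matches one or more of a literal 'j' (lazy) (captured as 'head'); then one or more of any character except [54] (non-capturing group).
Scanning left to right: at [0:21] match 'jjfj0ujjmd9njjjm  fp8', group 1 = 'j'.
With a single group, `findall` returns only what that group captured — 1 item.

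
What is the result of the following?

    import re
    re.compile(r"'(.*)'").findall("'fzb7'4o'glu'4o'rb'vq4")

Scanning left to right: at [0:19] match "'fzb7'4o'glu'4o'rb'", group 1 = "fzb7'4o'glu'4o'rb".
One capturing group, so `findall` returns just the captured substring from the one match — 1 in all.

["fzb7'4o'glu'4o'rb"]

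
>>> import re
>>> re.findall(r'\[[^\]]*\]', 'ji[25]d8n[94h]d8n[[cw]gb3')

['[25]', '[94h]', '[[cw]']

No capturing groups, so `findall` returns the 3 full match strings.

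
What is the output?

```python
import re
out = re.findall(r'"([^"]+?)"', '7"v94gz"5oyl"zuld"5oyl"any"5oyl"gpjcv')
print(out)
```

['v94gz', 'zuld', 'any']

Matches: at [1:8] match '"v94gz"', group 1 = 'v94gz'; at [12:18] match '"zuld"', group 1 = 'zuld'; at [22:27] match '"any"', group 1 = 'any'.
Because there's exactly one group, `findall` drops the full match and keeps group 1 from each hit.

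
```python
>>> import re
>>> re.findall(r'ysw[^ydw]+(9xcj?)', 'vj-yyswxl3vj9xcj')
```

['9xcj']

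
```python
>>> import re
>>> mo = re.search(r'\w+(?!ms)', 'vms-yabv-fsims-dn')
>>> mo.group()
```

'vms'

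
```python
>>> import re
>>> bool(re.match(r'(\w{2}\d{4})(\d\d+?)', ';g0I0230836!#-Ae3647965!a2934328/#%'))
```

False

`re.match` won't scan ahead — the pattern has to work from the very first character.
Here the pattern fails at index 0, so the call returns None, and `bool(None)` is False.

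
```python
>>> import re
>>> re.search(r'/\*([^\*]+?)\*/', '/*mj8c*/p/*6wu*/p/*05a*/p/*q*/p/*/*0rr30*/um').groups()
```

('mj8c',)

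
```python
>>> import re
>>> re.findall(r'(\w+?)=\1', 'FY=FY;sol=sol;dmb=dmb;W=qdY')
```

['FY', 'sol', 'dmb']

`\1` is not a pattern — it's the concrete string captured by group 1, re-applied verbatim.
One capturing group, so `findall` returns just the captured substring from each match — 3 in all.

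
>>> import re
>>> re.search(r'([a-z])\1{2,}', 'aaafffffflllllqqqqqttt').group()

'aaa'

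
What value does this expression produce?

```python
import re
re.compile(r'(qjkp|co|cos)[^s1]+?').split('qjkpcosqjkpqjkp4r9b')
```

['', 'qjkp', 'os', 'qjkp', 'jkp4r9b']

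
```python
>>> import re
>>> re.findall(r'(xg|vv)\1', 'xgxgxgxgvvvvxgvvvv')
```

['xg', 'xg', 'vv', 'vv']

`\1` has to match the exact text group 1 already captured.
Walking the string: at [0:4] match 'xgxg', group 1 = 'xg'; at [4:8] match 'xgxg', group 1 = 'xg'; at [8:12] match 'vvvv', group 1 = 'vv'; at [14:18] match 'vvvv', group 1 = 'vv'.
With a single group, `findall` returns only what that group captured — 4 items.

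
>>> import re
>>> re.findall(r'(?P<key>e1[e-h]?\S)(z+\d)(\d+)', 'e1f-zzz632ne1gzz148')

[('e1f-', 'zzz6', '32'), ('e1gz', 'z1', '48')]

This matches the literal 'e1', then optionally a character in [e-h], then a non-whitespace character (captured as 'key'); then one or more of a literal 'z', then a digit (captured); then one or more of a digit (captured).
Matches: at [0:10] match 'e1f-zzz632', groups = ('e1f-', 'zzz6', '32'); at [11:19] match 'e1gzz148', groups = ('e1gz', 'z1', '48').
With 3 capturing groups, `findall` returns a 3-tuple per match.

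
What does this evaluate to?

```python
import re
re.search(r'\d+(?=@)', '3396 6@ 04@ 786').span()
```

Because the assertion is zero-width, the text it checks is not consumed and won't appear in the result.
`re.search` scans for the first position where the pattern succeeds.
The match spans [5:6] → '6'.

(5, 6)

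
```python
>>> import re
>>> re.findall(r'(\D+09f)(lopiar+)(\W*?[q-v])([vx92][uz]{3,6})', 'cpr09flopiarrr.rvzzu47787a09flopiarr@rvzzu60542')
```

[('cpr09f', 'lopiarrr', '.r', 'vzzu'), ('a09f', 'lopiarr', '@r', 'vzzu')]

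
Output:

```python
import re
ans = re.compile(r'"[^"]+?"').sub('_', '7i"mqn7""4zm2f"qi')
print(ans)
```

Matches: at [2:8] → '"mqn7"'; at [8:15] → '"4zm2f"'.
`sub` substitutes '_' at each match site.

7i__qi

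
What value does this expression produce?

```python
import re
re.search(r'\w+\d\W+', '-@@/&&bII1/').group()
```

The match spans [6:11] → 'bII1/'.

'bII1/'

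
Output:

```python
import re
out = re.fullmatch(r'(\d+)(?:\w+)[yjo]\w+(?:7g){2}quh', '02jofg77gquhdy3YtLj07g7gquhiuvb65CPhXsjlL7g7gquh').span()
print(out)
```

This matches one or more of a digit (captured); then one or more of a word character (non-capturing group); then one of [yjo]; then one or more of a word character, then the literal '7g' repeated 2 times, then the literal 'quh'.
For `fullmatch`, every character of the input must be accounted for by the pattern.
The match spans [0:48] → '02jofg77gquhdy3YtLj07g7gquhiuvb65CPhXsjlL7g7gquh'.
Captured: group 1 = '02'.

(0, 48)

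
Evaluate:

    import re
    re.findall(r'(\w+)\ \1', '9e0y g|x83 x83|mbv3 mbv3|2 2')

`\1` is not a pattern — it's the concrete string captured by group 1, re-applied verbatim.
Matches: at [7:14] match 'x83 x83', group 1 = 'x83'; at [15:24] match 'mbv3 mbv3', group 1 = 'mbv3'; at [25:28] match '2 2', group 1 = '2'.
Because there's exactly one group, `findall` drops the full match and keeps group 1 from each hit.

['x83', 'mbv3', '2']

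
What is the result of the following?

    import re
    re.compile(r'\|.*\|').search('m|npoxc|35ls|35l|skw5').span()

(1, 17)

The match spans [1:17] → '|npoxc|35ls|35l|'.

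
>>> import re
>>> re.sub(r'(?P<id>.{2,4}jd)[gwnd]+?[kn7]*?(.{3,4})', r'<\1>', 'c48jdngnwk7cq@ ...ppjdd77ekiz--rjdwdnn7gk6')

'<c48jd>7cq@ .<..ppjd>i<z--rjd>gk6'

Lazy quantifiers expand one character at a time until the remainder of the pattern can match.
The replacement refers to a captured group, so each match is rewritten using its own captured text.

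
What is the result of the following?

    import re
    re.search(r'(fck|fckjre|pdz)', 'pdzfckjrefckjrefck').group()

'pdz'

Unlike `match`, `search` isn't anchored — it looks for the pattern anywhere in the string.
The match spans [0:3] → 'pdz'.
Captured: group 1 = 'pdz'.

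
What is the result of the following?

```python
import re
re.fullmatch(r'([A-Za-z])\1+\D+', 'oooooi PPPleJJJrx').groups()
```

The match spans [0:17] → 'oooooi PPPleJJJrx'.
Captured: group 1 = 'o'.

('o',)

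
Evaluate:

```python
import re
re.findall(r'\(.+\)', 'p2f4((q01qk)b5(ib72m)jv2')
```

['((q01qk)b5(ib72m)']

With no groups in the pattern, `findall` gives back each whole match — 1 here.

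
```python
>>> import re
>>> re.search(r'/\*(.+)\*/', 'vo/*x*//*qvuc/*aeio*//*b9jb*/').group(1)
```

'x*//*qvuc/*aeio*//*b9jb'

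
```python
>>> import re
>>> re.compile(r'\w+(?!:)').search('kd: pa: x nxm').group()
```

The negative lookaround is zero-width — it rules out positions where the adjacent text would match, without consuming anything.
The match spans [0:1] → 'k'.

'k'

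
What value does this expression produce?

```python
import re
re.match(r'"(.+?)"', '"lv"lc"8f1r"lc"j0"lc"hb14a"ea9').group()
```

A non-greedy quantifier consumes as few characters as it can — just enough that the remainder of the pattern still matches from where it stops; whatever follows it matches normally.
`re.match` only tries the pattern at the start of the string.
The match spans [0:4] → '"lv"'.
Captured: group 1 = 'lv'.

'"lv"'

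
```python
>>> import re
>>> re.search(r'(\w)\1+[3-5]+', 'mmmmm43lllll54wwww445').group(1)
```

The match spans [0:7] → 'mmmmm43'.
Captured: group 1 = 'm'.

'm'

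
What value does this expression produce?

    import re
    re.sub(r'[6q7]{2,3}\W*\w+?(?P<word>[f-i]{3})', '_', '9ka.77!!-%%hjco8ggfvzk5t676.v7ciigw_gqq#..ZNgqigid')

Pattern: 2 to 3 of one of [6q7], then zero or more of a non-word character; then one or more of a word character (lazy); then exactly 3 of a character in [f-i] (captured as 'word').
Matches: at [4:19] → '77!!-%%hjco8ggf'; at [24:34] → '676.v7ciig'; at [37:49] → 'qq#..ZNgqigi'.
`sub` substitutes '_' at each match site.

'9ka._vzk5t_w_g_d'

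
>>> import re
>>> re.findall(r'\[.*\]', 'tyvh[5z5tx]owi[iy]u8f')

['[5z5tx]owi[iy]']

Scanning left to right: at [4:18] → '[5z5tx]owi[iy]'.
With no groups in the pattern, `findall` gives back each whole match — 1 here.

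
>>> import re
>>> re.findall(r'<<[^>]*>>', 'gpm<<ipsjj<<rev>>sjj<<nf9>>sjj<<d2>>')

Scanning left to right: at [3:17] → '<<ipsjj<<rev>>'; at [20:27] → '<<nf9>>'; at [30:36] → '<<d2>>'.
No capturing groups, so `findall` returns the 3 full match strings.

['<<ipsjj<<rev>>', '<<nf9>>', '<<d2>>']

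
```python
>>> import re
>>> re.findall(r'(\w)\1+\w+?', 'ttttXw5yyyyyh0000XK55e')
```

['t', 'y', '0', '5']

`\1` has to match the exact text group 1 already captured.
Scanning left to right: at [0:5] match 'ttttX', group 1 = 't'; at [7:13] match 'yyyyyh', group 1 = 'y'; at [13:18] match '0000X', group 1 = '0'; at [19:22] match '55e', group 1 = '5'.
Because there's exactly one group, `findall` drops the full match and keeps group 1 from each hit.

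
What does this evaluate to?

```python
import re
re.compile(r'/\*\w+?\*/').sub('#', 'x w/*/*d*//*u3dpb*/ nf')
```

'x w/*## nf'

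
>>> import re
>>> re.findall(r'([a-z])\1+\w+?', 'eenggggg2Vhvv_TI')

['e', 'g', 'v']

After group 1 captures some text, `\1` only succeeds where that same text appears again.
One capturing group, so `findall` returns just the captured substring from each match — 3 in all.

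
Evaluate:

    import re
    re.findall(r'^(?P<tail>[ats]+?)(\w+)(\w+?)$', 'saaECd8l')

[('s', 'aaECd8', 'l')]

Because the quantifier is non-greedy, it stops expanding at the earliest point where the rest of the pattern can succeed.
`findall` packs the 3 group values into a tuple for every match.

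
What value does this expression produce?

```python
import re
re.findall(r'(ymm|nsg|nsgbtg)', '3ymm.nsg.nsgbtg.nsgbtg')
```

['ymm', 'nsg', 'nsg', 'nsg']

The regex engine tests alternatives in the order written; an earlier branch that matches wins even if a later one would match more.
Matches: at [1:4] match 'ymm', group 1 = 'ymm'; at [5:8] match 'nsg', group 1 = 'nsg'; at [9:12] match 'nsg', group 1 = 'nsg'; at [16:19] match 'nsg', group 1 = 'nsg'.
One capturing group, so `findall` returns just the captured substring from each match — 4 in all.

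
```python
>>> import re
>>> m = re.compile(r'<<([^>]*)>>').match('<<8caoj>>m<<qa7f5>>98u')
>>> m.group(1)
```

The match spans [0:9] → '<<8caoj>>'.
Captured: group 1 = '8caoj'.

'8caoj'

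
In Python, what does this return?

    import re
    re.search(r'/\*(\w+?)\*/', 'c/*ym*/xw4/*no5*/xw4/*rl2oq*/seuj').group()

`re.search` scans for the first position where the pattern succeeds.
The match spans [1:7] → '/*ym*/'.
Captured: group 1 = 'ym'.

'/*ym*/'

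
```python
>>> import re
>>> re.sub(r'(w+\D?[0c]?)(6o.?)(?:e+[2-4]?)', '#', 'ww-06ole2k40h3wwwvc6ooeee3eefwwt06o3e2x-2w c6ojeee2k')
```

'#k40h3#eef#x-2#k'

This matches one or more of the literal 'w', then optionally a non-digit, then optionally one of [0c] (captured); then the literal '6o', then optionally any character (captured); then one or more of the literal 'e', then optionally a character in [2-4] (non-capturing group).
Matches: at [0:9] → 'ww-06ole2'; at [14:26] → 'wwwvc6ooeee3'; at [29:38] → 'wwt06o3e2'; at [41:51] → 'w c6ojeee2'.
Each match is replaced by '#'.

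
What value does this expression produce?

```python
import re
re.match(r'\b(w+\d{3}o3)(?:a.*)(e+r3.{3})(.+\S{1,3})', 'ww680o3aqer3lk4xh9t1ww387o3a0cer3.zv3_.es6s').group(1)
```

'ww680o3'

Pattern: a word boundary (`\b`, zero-width); then one or more of the literal 'w', then exactly 3 of a digit, then the literal 'o3' (captured); then the literal 'a', then zero or more of any character (non-capturing group); then one or more of a literal 'e', then the literal 'r3', then exactly 3 of any character (captured); then one or more of any character, then 1 to 3 of a non-whitespace character (captured).
`match` is anchored at position 0; if the pattern doesn't fit there, it returns None.
The match spans [0:43] → 'ww680o3aqer3lk4xh9t1ww387o3a0cer3.zv3_.es6s'.
Captured: group 1 = 'ww680o3', group 2 = 'er3.zv', group 3 = '3_.es6s'.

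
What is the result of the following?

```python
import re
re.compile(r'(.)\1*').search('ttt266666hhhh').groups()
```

('t',)

After group 1 captures some text, `\1` only succeeds where that same text appears again.
`re.search` tries every starting position until one works.
The match spans [0:3] → 'ttt'.
Captured: group 1 = 't'.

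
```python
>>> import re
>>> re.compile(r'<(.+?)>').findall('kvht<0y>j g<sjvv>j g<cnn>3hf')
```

Scanning left to right: at [4:8] match '<0y>', group 1 = '0y'; at [11:17] match '<sjvv>', group 1 = 'sjvv'; at [20:25] match '<cnn>', group 1 = 'cnn'.
With a single group, `findall` returns only what that group captured — 3 items.

['0y', 'sjvv', 'cnn']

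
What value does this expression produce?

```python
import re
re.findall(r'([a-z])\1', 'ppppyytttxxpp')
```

['p', 'p', 'y', 't', 'x', 'p']

`\1` is not a pattern — it's the concrete string captured by group 1, re-applied verbatim.
Scanning left to right: at [0:2] match 'pp', group 1 = 'p'; at [2:4] match 'pp', group 1 = 'p'; at [4:6] match 'yy', group 1 = 'y'; at [6:8] match 'tt', group 1 = 't'; at [9:11] match 'xx', group 1 = 'x'; ….
`findall` collects group 1 from each match (6 total).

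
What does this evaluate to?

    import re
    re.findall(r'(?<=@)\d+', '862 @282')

['282']

The `(?=…)`/`(?<=…)` assertion just peeks at neighbouring text; it doesn't advance the match position.
Scanning left to right: at [5:8] → '282'.
No capturing groups, so `findall` returns the 1 full match string.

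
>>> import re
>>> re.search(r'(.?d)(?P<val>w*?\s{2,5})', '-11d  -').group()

The match spans [2:6] → '1d  '.

'1d  '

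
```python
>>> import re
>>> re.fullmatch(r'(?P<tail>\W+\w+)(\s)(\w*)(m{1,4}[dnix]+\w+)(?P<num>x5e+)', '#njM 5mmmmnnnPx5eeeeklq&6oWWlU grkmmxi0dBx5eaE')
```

Pattern: one or more of a non-word character, then one or more of a word character (captured as 'tail'); then whitespace (captured); then zero or more of a word character (captured); then 1 to 4 of a literal 'm', then one or more of one of [dnix], then one or more of a word character (captured); then the literal 'x5', then one or more of the literal 'e' (captured as 'num').
`re.fullmatch` is like wrapping the pattern in `^…$` (in single-line mode).
Here there's no way to consume every character, so the call returns None.

None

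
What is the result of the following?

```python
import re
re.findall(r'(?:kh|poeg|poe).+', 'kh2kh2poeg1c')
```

['kh2kh2poeg1c']

Walking the string: at [0:12] → 'kh2kh2poeg1c'.
Since nothing is captured, `findall` lists the 1 matched substring directly.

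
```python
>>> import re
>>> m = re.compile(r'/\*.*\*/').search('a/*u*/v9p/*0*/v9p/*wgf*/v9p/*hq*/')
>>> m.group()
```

`search` walks the string left to right and returns the first match it finds.
The match spans [1:33] → '/*u*/v9p/*0*/v9p/*wgf*/v9p/*hq*/'.

'/*u*/v9p/*0*/v9p/*wgf*/v9p/*hq*/'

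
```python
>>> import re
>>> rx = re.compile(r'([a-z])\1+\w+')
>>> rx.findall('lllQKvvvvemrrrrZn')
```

['l']

After group 1 captures some text, `\1` only succeeds where that same text appears again.
Scanning left to right: at [0:17] match 'lllQKvvvvemrrrrZn', group 1 = 'l'.
With a single group, `findall` returns only what that group captured — 1 item.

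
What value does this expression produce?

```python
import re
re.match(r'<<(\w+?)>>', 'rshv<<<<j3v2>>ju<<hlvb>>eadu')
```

`re.match` only tries the pattern at the start of the string.
Here position 0 doesn't satisfy it, so the call returns None.

None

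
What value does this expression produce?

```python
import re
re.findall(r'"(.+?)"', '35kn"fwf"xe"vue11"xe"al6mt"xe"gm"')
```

['fwf', 'vue11', 'al6mt', 'gm']

Lazy quantifiers expand one character at a time until the remainder of the pattern can match.
Matches: at [4:9] match '"fwf"', group 1 = 'fwf'; at [11:18] match '"vue11"', group 1 = 'vue11'; at [20:27] match '"al6mt"', group 1 = 'al6mt'; at [29:33] match '"gm"', group 1 = 'gm'.
With a single group, `findall` returns only what that group captured — 4 items.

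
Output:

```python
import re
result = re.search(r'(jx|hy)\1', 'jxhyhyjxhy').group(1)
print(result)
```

hy

The backreference `\1` re-matches whatever the first group consumed, character for character.
`re.search` tries every starting position until one works.
The match spans [2:6] → 'hyhy'.
Captured: group 1 = 'hy'.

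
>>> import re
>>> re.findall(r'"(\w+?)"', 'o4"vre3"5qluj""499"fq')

['vre3', '499']

Walking the string: at [2:8] match '"vre3"', group 1 = 'vre3'; at [14:19] match '"499"', group 1 = '499'.
Because there's exactly one group, `findall` drops the full match and keeps group 1 from each hit.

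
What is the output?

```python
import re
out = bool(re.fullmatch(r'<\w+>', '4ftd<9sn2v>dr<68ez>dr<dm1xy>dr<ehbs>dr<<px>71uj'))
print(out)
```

`fullmatch` succeeds only if the pattern covers the string from start to end.
Here there's no way to consume every character, so the call returns None, and `bool(None)` is False.

False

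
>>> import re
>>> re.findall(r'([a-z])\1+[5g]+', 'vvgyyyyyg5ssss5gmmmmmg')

`\1` is not a pattern — it's the concrete string captured by group 1, re-applied verbatim.
Walking the string: at [0:3] match 'vvg', group 1 = 'v'; at [3:10] match 'yyyyyg5', group 1 = 'y'; at [10:16] match 'ssss5g', group 1 = 's'; at [16:22] match 'mmmmmg', group 1 = 'm'.
Because there's exactly one group, `findall` drops the full match and keeps group 1 from each hit.

['v', 'y', 's', 'm']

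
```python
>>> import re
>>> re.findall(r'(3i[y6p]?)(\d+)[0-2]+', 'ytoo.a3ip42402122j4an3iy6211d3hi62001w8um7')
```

[('3ip', '4240212'), ('3iy', '621')]

With 2 capturing groups, `findall` returns a 2-tuple per match.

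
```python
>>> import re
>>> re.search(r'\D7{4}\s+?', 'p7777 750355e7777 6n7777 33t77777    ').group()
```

'p7777 '

This matches a non-digit, then exactly 4 of a literal '7'; then one or more of whitespace (lazy).
`search` walks the string left to right and returns the first match it finds.
The match spans [0:6] → 'p7777 '.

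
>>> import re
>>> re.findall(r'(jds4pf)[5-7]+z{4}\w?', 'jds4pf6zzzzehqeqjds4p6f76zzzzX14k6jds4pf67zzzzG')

The pattern matches the literal 'jds', then the literal '4pf' (captured); then one or more of a character in [5-7]; then exactly 4 of the literal 'z', then optionally a word character.
Matches: at [0:12] match 'jds4pf6zzzze', group 1 = 'jds4pf'; at [34:47] match 'jds4pf67zzzzG', group 1 = 'jds4pf'.
With a single group, `findall` returns only what that group captured — 2 items.

['jds4pf', 'jds4pf']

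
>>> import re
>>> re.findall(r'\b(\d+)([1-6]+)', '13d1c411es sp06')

[('1', '3')]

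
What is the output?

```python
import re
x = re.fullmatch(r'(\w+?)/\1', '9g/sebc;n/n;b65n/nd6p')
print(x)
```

`re.fullmatch` requires the pattern to consume the entire string.
Here the pattern can't cover the whole string, so the call returns None.

None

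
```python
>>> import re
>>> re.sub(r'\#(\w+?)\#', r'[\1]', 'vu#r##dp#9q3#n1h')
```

Matches: at [2:5] → '#r#'; at [5:9] → '#dp#'.
`\1` in the replacement pulls in group 1's text for each match.

'vu[r][dp]9q3#n1h'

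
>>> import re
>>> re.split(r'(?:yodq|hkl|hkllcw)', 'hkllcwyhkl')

The regex engine tests alternatives in the order written; an earlier branch that matches wins even if a later one would match more.
Matches to split on: at [0:3] → 'hkl'; at [7:10] → 'hkl'.
Splitting on the pattern gives 3 pieces.

['', 'lcwy', '']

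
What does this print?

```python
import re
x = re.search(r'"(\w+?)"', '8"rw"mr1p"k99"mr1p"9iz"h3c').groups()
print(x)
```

('rw',)

`re.search` scans for the first position where the pattern succeeds.
The match spans [1:5] → '"rw"'.
Captured: group 1 = 'rw'.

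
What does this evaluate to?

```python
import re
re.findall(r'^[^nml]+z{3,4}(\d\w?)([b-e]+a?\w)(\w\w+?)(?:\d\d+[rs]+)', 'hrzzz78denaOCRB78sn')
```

[('78', 'den', 'aOCRB')]

This matches anchored at the start of the string; then one or more of any character except [nml], then 3 to 4 of the literal 'z'; then a digit, then optionally a word character (captured); then one or more of a character in [b-e], then optionally the literal 'a', then a word character (captured); then a word character, then one or more of a word character (lazy) (captured); then a digit, then one or more of a digit, then one or more of one of [rs] (non-capturing group).
Walking the string: at [0:18] match 'hrzzz78denaOCRB78s', groups = ('78', 'den', 'aOCRB').
`findall` packs the 3 group values into a tuple for every match.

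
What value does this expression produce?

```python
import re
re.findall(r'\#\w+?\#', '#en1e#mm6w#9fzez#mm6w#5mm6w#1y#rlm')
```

['#en1e#', '#9fzez#', '#5mm6w#']

`findall` yields the raw match text (3 of them) because the pattern has no groups.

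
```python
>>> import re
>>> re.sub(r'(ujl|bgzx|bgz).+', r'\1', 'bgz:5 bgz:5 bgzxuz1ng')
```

Matches: at [0:21] → 'bgz:5 bgz:5 bgzxuz1ng'.
Each match is replaced using the text its own group 1 captured.

'bgz'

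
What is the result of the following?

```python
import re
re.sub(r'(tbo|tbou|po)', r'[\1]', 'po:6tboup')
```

The regex engine tests alternatives in the order written; an earlier branch that matches wins even if a later one would match more.
Matches: at [0:2] → 'po'; at [4:7] → 'tbo'.
Each match is replaced using the text its own group 1 captured.

'[po]:6[tbo]up'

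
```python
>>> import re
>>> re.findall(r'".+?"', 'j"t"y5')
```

['"t"']

Since nothing is captured, `findall` lists the 1 matched substring directly.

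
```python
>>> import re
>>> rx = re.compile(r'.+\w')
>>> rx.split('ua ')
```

This matches one or more of any character; then a word character.
Matches to split on: at [0:2] → 'ua'.
Each match becomes a cut point; 2 segments remain.

['', ' ']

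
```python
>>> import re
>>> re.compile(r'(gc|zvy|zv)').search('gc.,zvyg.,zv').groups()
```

Unlike `match`, `search` isn't anchored — it looks for the pattern anywhere in the string.
The match spans [0:2] → 'gc'.
Captured: group 1 = 'gc'.

('gc',)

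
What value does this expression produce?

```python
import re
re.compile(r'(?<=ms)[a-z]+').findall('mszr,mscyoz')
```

['zr', 'cyoz']

The lookaround is zero-width — it requires the adjacent text to match without consuming it, so the asserted text isn't part of the match.
No capturing groups, so `findall` returns the 2 full match strings.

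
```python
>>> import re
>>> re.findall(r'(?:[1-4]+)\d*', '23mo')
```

['23']

Since nothing is captured, `findall` lists the 1 matched substring directly.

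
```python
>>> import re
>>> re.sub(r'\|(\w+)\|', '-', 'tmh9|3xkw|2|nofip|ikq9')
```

Matches: at [4:10] → '|3xkw|'; at [11:18] → '|nofip|'.
`sub` substitutes '-' at each match site.

'tmh9-2-ikq9'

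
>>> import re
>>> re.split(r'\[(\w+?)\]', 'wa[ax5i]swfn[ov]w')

Matches to split on: at [2:8] → '[ax5i]'; at [12:16] → '[ov]'.
With a capturing group present, the delimiter's captured portion is kept in the result list.

['wa', 'ax5i', 'swfn', 'ov', 'w']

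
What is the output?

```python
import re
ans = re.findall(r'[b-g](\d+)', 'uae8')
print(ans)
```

Pattern: a character in [b-g]; then one or more of a digit (captured).
Walking the string: at [2:4] match 'e8', group 1 = '8'.
Because there's exactly one group, `findall` drops the full match and keeps group 1 from the one hit.

['8']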